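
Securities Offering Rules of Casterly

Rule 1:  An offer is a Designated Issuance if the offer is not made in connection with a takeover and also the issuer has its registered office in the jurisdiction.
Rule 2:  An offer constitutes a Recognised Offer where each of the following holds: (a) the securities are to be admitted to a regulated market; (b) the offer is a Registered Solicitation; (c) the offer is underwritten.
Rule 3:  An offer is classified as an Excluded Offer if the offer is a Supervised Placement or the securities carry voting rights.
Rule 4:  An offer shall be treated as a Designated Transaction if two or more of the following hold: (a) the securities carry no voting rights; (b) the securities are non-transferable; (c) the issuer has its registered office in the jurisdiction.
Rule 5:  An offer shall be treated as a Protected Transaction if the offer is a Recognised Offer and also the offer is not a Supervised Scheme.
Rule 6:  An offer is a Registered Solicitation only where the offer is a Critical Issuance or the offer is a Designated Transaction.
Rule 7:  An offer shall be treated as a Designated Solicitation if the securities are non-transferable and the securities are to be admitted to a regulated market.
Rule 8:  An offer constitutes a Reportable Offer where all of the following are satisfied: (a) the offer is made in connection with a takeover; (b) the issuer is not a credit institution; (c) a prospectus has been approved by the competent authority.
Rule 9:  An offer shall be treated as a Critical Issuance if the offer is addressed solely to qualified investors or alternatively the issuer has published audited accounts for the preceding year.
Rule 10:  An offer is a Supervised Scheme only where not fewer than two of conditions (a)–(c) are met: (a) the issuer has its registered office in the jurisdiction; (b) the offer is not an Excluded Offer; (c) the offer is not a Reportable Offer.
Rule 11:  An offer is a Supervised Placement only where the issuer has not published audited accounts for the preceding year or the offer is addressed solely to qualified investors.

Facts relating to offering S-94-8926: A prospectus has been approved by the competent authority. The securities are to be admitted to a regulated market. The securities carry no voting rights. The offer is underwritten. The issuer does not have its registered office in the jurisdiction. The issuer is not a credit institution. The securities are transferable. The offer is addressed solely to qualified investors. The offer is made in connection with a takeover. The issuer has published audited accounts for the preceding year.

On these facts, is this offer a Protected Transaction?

rule 9 — Critical Issuance: [the offer is addressed solely to qualified investors? yes] OR [the issuer has published audited accounts for the preceding year? yes] → satisfied.
rule 4 — Designated Transaction: the securities carry no voting rights? yes; the securities are non-transferable? no; the issuer has its registered office in the jurisdiction? no — 1 of 3 hold (need ≥2) → not satisfied.
rule 6 — Registered Solicitation: [Critical Issuance (rule 9)? yes] OR [Designated Transaction (rule 4)? no] → satisfied.
rule 2 — Recognised Offer: [the securities are to be admitted to a regulated market? yes] AND [Registered Solicitation (rule 6)? yes] AND [the offer is underwritten? yes] → satisfied.
rule 11 — Supervised Placement: [the issuer has not published audited accounts for the preceding year? no] OR [the offer is addressed solely to qualified investors? yes] → satisfied.
rule 3 — Excluded Offer: [Supervised Placement (rule 11)? yes] OR [the securities carry voting rights? no] → satisfied.
rule 8 — Reportable Offer: [the offer is made in connection with a takeover? yes] AND [the issuer is not a credit institution? yes] AND [a prospectus has been approved by the competent authority? yes] → satisfied.
rule 10 — Supervised Scheme: the issuer has its registered office in the jurisdiction? no; not an Excluded Offer (rule 3)? no; not a Reportable Offer (rule 8)? no — 0 of 3 hold (need ≥2) → not satisfied.
rule 5 — Protected Transaction: [Recognised Offer (rule 2)? yes] AND [not a Supervised Scheme (rule 10)? yes] → satisfied.

Yes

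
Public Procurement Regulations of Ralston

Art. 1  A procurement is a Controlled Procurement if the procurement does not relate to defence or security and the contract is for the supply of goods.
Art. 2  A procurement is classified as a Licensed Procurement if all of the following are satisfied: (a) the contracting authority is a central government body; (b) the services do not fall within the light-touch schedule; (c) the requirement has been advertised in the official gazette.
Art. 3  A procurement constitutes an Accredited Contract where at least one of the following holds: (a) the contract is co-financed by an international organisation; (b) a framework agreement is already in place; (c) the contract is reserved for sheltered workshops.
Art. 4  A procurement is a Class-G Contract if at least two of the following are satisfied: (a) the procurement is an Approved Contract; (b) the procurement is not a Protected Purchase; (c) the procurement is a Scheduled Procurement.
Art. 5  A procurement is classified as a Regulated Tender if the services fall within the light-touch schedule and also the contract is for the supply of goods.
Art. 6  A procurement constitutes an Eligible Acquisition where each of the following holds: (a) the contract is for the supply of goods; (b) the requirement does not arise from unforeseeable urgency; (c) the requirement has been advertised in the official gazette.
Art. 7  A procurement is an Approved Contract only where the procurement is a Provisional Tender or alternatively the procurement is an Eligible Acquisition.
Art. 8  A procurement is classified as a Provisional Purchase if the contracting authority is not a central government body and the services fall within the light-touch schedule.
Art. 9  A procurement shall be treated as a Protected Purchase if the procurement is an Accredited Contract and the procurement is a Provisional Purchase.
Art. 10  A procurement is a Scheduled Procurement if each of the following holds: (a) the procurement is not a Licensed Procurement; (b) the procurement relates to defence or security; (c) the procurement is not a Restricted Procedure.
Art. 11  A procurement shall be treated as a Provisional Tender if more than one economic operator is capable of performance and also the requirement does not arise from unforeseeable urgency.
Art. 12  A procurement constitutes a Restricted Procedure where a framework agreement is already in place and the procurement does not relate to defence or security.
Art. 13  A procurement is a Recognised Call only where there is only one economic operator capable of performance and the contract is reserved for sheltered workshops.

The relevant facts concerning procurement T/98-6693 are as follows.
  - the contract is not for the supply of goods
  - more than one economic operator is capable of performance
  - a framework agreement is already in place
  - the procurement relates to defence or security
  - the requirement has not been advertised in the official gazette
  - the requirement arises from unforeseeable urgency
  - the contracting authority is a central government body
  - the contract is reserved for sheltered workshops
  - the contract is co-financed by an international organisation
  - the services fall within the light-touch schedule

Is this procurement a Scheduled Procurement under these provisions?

Under article 2: the contracting authority is a central government body? yes; and the services do not fall within the light-touch schedule? no; and the requirement has been advertised in the official gazette? no. So the procurement is not a Licensed Procurement.
Under article 12: a framework agreement is already in place? yes; and the procurement does not relate to defence or security? no. So the procurement is not a Restricted Procedure.
Under article 10: not a Licensed Procurement (article 2)? yes; and the procurement relates to defence or security? yes; and not a Restricted Procedure (article 12)? yes. So the procurement is a Scheduled Procurement.

Yes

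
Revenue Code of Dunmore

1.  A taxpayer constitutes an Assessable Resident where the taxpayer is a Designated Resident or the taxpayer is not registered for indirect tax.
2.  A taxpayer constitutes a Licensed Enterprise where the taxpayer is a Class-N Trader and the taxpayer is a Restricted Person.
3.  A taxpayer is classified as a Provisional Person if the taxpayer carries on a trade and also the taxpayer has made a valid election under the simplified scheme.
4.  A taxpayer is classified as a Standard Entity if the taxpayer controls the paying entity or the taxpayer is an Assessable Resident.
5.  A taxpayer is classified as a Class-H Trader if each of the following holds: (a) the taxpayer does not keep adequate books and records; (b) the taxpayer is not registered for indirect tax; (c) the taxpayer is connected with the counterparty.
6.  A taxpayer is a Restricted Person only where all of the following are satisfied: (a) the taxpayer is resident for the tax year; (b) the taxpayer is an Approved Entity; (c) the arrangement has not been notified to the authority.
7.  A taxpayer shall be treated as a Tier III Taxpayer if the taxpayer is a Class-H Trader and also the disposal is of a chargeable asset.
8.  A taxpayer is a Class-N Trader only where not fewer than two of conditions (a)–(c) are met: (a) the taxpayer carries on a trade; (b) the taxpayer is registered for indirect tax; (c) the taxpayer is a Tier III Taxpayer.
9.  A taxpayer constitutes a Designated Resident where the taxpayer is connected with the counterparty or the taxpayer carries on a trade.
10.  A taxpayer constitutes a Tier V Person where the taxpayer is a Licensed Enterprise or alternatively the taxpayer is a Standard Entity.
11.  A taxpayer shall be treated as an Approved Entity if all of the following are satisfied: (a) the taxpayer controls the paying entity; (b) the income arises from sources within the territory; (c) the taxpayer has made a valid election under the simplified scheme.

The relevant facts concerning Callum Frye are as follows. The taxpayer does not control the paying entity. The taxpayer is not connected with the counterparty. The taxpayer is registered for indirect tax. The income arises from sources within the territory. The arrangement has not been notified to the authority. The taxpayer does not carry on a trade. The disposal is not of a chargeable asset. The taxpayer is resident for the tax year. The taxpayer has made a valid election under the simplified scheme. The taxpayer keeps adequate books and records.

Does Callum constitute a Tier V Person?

No

paragraph 5 — Class-H Trader: [the taxpayer does not keep adequate books and records? no] AND [the taxpayer is not registered for indirect tax? no] AND [the taxpayer is connected with the counterparty? no] → not satisfied.
paragraph 7 — Tier III Taxpayer: [Class-H Trader (paragraph 5)? no] AND [the disposal is of a chargeable asset? no] → not satisfied.
paragraph 8 — Class-N Trader: the taxpayer carries on a trade? no; the taxpayer is registered for indirect tax? yes; Tier III Taxpayer (paragraph 7)? no — 1 of 3 hold (need ≥2) → not satisfied.
paragraph 11 — Approved Entity: [the taxpayer controls the paying entity? no] AND [the income arises from sources within the territory? yes] AND [the taxpayer has made a valid election under the simplified scheme? yes] → not satisfied.
paragraph 6 — Restricted Person: [the taxpayer is resident for the tax year? yes] AND [Approved Entity (paragraph 11)? no] AND [the arrangement has not been notified to the authority? yes] → not satisfied.
paragraph 2 — Licensed Enterprise: [Class-N Trader (paragraph 8)? no] AND [Restricted Person (paragraph 6)? no] → not satisfied.
paragraph 9 — Designated Resident: [the taxpayer is connected with the counterparty? no] OR [the taxpayer carries on a trade? no] → not satisfied.
paragraph 1 — Assessable Resident: [Designated Resident (paragraph 9)? no] OR [the taxpayer is not registered for indirect tax? no] → not satisfied.
paragraph 4 — Standard Entity: [the taxpayer controls the paying entity? no] OR [Assessable Resident (paragraph 1)? no] → not satisfied.
paragraph 10 — Tier V Person: [Licensed Enterprise (paragraph 2)? no] OR [Standard Entity (paragraph 4)? no] → not satisfied.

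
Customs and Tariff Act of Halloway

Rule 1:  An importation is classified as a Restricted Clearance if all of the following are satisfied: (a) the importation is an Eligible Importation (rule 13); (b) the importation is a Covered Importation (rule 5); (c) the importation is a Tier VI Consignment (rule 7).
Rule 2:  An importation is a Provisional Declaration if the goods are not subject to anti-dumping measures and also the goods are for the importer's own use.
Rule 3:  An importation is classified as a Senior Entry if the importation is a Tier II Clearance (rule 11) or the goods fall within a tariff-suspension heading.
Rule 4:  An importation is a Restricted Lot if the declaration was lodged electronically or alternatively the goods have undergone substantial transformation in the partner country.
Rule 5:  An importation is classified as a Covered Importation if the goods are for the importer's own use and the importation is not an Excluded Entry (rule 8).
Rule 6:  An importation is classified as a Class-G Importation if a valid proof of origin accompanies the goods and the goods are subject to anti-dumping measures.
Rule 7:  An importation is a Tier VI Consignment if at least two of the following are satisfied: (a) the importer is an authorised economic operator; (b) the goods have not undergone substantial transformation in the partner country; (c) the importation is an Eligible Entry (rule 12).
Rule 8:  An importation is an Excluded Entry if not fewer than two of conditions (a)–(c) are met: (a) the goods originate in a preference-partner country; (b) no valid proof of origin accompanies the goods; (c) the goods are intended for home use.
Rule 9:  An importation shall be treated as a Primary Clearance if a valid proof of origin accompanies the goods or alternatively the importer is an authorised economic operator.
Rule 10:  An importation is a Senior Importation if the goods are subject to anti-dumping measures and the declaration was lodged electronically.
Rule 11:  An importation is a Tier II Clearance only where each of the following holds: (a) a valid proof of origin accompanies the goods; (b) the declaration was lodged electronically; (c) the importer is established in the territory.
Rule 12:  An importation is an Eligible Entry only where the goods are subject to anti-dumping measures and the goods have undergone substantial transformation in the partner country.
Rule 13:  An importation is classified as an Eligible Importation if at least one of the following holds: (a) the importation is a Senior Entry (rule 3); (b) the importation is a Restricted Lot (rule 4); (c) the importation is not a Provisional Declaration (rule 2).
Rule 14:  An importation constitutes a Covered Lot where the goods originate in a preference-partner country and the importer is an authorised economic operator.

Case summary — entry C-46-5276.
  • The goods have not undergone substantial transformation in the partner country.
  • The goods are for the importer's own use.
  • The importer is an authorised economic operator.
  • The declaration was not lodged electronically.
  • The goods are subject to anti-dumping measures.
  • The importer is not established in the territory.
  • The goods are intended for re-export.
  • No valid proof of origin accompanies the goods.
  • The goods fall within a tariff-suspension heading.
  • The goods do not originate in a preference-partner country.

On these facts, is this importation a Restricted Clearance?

Yes

rule 11 — Tier II Clearance: [a valid proof of origin accompanies the goods? no] AND [the declaration was lodged electronically? no] AND [the importer is established in the territory? no] → not satisfied.
rule 3 — Senior Entry: [Tier II Clearance (rule 11)? no] OR [the goods fall within a tariff-suspension heading? yes] → satisfied.
rule 4 — Restricted Lot: [the declaration was lodged electronically? no] OR [the goods have undergone substantial transformation in the partner country? no] → not satisfied.
rule 2 — Provisional Declaration: [the goods are not subject to anti-dumping measures? no] AND [the goods are for the importer's own use? yes] → not satisfied.
rule 13 — Eligible Importation: [Senior Entry (rule 3)? yes] OR [Restricted Lot (rule 4)? no] OR [not a Provisional Declaration (rule 2)? yes] → satisfied.
rule 8 — Excluded Entry: the goods originate in a preference-partner country? no; no valid proof of origin accompanies the goods? yes; the goods are intended for home use? no — 1 of 3 hold (need ≥2) → not satisfied.
rule 5 — Covered Importation: [the goods are for the importer's own use? yes] AND [not an Excluded Entry (rule 8)? yes] → satisfied.
rule 12 — Eligible Entry: [the goods are subject to anti-dumping measures? yes] AND [the goods have undergone substantial transformation in the partner country? no] → not satisfied.
rule 7 — Tier VI Consignment: the importer is an authorised economic operator? yes; the goods have not undergone substantial transformation in the partner country? yes; Eligible Entry (rule 12)? no — 2 of 3 hold (need ≥2) → satisfied.
rule 1 — Restricted Clearance: [Eligible Importation (rule 13)? yes] AND [Covered Importation (rule 5)? yes] AND [Tier VI Consignment (rule 7)? yes] → satisfied.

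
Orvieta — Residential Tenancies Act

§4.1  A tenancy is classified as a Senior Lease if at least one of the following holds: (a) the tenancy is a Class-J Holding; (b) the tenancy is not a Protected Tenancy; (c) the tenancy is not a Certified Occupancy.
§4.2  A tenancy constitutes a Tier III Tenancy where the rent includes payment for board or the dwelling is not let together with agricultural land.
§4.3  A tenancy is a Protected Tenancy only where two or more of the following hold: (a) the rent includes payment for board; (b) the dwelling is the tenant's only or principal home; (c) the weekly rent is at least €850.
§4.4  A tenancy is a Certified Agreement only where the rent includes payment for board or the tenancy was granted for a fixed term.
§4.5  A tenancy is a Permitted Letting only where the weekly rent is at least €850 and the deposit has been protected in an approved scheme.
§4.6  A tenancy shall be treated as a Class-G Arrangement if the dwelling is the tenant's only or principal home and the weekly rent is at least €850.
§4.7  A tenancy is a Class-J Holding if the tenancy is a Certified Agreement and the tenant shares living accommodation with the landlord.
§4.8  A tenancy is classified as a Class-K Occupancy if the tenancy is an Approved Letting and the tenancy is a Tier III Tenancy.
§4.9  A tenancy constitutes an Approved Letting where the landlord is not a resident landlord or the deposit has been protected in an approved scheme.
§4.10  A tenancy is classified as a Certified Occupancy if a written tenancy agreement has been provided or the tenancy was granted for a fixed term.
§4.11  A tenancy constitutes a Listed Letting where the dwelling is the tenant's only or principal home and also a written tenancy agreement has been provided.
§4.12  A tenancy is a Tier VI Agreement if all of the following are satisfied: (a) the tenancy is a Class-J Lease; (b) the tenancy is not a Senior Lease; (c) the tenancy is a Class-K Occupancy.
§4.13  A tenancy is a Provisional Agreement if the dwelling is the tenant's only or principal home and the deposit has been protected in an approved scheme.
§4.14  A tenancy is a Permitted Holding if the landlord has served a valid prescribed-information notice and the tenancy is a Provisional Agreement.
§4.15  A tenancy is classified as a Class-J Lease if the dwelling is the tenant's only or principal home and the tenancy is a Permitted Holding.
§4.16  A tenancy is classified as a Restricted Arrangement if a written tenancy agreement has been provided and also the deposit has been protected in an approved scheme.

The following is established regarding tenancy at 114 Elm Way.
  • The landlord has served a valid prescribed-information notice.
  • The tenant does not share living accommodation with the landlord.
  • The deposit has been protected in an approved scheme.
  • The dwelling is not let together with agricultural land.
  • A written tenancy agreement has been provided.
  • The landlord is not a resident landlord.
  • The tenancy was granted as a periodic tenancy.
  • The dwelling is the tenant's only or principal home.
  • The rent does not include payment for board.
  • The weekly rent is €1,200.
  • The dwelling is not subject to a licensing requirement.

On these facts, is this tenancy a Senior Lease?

No

Under §4.4: the rent includes payment for board? no; or the tenancy was granted for a fixed term? no. So the tenancy is not a Certified Agreement.
Under §4.7: Certified Agreement (§4.4)? no; and the tenant shares living accommodation with the landlord? no. So the tenancy is not a Class-J Holding.
Under §4.3: the rent includes payment for board? no; the dwelling is the tenant's only or principal home? yes; weekly rent: €1,200 ≥ €850? yes — 2 of 3 hold (need ≥2) → satisfied.
Under §4.10: a written tenancy agreement has been provided? yes; or the tenancy was granted for a fixed term? no. So the tenancy is a Certified Occupancy.
Under §4.1: Class-J Holding (§4.7)? no; or not a Protected Tenancy (§4.3)? no; or not a Certified Occupancy (§4.10)? no. So the tenancy is not a Senior Lease.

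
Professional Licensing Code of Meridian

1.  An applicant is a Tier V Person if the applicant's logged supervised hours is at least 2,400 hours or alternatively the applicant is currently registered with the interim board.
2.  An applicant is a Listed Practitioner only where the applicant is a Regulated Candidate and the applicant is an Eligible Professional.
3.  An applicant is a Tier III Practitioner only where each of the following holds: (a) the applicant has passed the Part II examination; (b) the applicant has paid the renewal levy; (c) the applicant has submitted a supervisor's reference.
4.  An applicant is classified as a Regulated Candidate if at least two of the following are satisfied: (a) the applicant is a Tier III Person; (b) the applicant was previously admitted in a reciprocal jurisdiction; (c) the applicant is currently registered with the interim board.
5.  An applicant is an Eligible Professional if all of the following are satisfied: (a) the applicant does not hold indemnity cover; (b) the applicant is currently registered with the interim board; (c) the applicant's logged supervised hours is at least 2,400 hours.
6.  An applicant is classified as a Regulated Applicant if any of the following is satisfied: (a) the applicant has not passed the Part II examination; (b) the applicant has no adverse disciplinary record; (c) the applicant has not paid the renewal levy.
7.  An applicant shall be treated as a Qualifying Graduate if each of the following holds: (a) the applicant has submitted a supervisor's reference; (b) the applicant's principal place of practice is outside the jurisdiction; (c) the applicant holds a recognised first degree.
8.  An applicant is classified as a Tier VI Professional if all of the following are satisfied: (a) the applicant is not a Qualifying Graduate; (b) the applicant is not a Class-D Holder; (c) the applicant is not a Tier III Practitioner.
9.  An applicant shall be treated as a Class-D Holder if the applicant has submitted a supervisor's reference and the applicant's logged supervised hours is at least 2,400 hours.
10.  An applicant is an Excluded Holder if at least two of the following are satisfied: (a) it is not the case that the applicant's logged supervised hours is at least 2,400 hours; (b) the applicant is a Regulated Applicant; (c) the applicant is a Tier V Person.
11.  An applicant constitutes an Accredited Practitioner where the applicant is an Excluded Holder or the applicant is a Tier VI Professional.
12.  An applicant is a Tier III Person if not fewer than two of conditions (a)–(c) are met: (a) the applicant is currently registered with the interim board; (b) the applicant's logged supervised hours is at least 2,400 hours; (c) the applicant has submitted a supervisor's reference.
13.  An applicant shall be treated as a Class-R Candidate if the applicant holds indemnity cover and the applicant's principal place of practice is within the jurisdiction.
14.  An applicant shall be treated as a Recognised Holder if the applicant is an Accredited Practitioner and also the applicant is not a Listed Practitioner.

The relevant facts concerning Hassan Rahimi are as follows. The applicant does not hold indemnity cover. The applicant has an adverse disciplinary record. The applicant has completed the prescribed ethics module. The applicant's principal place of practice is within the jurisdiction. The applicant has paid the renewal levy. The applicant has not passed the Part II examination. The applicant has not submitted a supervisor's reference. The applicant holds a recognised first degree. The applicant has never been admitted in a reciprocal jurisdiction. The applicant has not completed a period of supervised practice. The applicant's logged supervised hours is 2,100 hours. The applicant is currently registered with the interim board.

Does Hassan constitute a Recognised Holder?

paragraph 6 — Regulated Applicant: [the applicant has not passed the Part II examination? yes] OR [the applicant has no adverse disciplinary record? no] OR [the applicant has not paid the renewal levy? no] → satisfied.
paragraph 1 — Tier V Person: [applicant's logged supervised hours: 2,100 hours ≥ 2,400 hours? no] OR [the applicant is currently registered with the interim board? yes] → satisfied.
paragraph 10 — Excluded Holder: applicant's logged supervised hours: 2,100 hours ≥ 2,400 hours? no, so negated condition yes; Regulated Applicant (paragraph 6)? yes; Tier V Person (paragraph 1)? yes — 3 of 3 hold (need ≥2) → satisfied.
paragraph 7 — Qualifying Graduate: [the applicant has submitted a supervisor's reference? no] AND [the applicant's principal place of practice is outside the jurisdiction? no] AND [the applicant holds a recognised first degree? yes] → not satisfied.
paragraph 9 — Class-D Holder: [the applicant has submitted a supervisor's reference? no] AND [applicant's logged supervised hours: 2,100 hours ≥ 2,400 hours? no] → not satisfied.
paragraph 3 — Tier III Practitioner: [the applicant has passed the Part II examination? no] AND [the applicant has paid the renewal levy? yes] AND [the applicant has submitted a supervisor's reference? no] → not satisfied.
paragraph 8 — Tier VI Professional: [not a Qualifying Graduate (paragraph 7)? yes] AND [not a Class-D Holder (paragraph 9)? yes] AND [not a Tier III Practitioner (paragraph 3)? yes] → satisfied.
paragraph 11 — Accredited Practitioner: [Excluded Holder (paragraph 10)? yes] OR [Tier VI Professional (paragraph 8)? yes] → satisfied.
paragraph 12 — Tier III Person: the applicant is currently registered with the interim board? yes; applicant's logged supervised hours: 2,100 hours ≥ 2,400 hours? no; the applicant has submitted a supervisor's reference? no — 1 of 3 hold (need ≥2) → not satisfied.
paragraph 4 — Regulated Candidate: Tier III Person (paragraph 12)? no; the applicant was previously admitted in a reciprocal jurisdiction? no; the applicant is currently registered with the interim board? yes — 1 of 3 hold (need ≥2) → not satisfied.
paragraph 5 — Eligible Professional: [the applicant does not hold indemnity cover? yes] AND [the applicant is currently registered with the interim board? yes] AND [applicant's logged supervised hours: 2,100 hours ≥ 2,400 hours? no] → not satisfied.
paragraph 2 — Listed Practitioner: [Regulated Candidate (paragraph 4)? no] AND [Eligible Professional (paragraph 5)? no] → not satisfied.
paragraph 14 — Recognised Holder: [Accredited Practitioner (paragraph 11)? yes] AND [not a Listed Practitioner (paragraph 2)? yes] → satisfied.

Yes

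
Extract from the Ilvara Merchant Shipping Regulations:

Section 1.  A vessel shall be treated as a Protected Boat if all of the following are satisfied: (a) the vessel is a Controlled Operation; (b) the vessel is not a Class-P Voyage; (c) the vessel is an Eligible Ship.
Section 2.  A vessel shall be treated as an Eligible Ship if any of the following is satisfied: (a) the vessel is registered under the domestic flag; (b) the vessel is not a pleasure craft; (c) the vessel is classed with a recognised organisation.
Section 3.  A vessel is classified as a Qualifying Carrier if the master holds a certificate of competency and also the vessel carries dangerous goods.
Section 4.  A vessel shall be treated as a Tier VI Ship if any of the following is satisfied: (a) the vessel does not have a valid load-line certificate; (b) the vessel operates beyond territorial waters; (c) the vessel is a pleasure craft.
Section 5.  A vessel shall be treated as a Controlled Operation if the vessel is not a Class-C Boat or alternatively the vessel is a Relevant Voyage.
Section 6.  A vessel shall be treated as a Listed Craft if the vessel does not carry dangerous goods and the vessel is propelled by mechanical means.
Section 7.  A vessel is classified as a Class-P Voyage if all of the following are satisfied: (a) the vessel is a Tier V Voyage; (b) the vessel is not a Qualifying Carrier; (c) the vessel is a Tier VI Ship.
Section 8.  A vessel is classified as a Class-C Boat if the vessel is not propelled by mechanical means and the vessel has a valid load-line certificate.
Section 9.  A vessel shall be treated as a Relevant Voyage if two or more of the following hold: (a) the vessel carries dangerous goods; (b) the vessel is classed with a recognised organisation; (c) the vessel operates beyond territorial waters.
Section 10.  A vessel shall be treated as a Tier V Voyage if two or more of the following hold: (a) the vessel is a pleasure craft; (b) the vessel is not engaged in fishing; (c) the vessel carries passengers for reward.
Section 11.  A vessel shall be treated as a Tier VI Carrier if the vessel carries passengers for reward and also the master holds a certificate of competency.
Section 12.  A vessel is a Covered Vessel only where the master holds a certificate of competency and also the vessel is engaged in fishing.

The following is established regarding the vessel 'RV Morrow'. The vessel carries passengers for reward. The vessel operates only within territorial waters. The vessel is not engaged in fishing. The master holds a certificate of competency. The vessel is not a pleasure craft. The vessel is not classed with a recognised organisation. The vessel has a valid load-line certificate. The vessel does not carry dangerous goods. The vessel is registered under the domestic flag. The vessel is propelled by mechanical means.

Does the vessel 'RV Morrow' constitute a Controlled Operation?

section 8 — Class-C Boat: [the vessel is not propelled by mechanical means? no] AND [the vessel has a valid load-line certificate? yes] → not satisfied.
section 9 — Relevant Voyage: the vessel carries dangerous goods? no; the vessel is classed with a recognised organisation? no; the vessel operates beyond territorial waters? no — 0 of 3 hold (need ≥2) → not satisfied.
section 5 — Controlled Operation: [not a Class-C Boat (section 8)? yes] OR [Relevant Voyage (section 9)? no] → satisfied.

Yes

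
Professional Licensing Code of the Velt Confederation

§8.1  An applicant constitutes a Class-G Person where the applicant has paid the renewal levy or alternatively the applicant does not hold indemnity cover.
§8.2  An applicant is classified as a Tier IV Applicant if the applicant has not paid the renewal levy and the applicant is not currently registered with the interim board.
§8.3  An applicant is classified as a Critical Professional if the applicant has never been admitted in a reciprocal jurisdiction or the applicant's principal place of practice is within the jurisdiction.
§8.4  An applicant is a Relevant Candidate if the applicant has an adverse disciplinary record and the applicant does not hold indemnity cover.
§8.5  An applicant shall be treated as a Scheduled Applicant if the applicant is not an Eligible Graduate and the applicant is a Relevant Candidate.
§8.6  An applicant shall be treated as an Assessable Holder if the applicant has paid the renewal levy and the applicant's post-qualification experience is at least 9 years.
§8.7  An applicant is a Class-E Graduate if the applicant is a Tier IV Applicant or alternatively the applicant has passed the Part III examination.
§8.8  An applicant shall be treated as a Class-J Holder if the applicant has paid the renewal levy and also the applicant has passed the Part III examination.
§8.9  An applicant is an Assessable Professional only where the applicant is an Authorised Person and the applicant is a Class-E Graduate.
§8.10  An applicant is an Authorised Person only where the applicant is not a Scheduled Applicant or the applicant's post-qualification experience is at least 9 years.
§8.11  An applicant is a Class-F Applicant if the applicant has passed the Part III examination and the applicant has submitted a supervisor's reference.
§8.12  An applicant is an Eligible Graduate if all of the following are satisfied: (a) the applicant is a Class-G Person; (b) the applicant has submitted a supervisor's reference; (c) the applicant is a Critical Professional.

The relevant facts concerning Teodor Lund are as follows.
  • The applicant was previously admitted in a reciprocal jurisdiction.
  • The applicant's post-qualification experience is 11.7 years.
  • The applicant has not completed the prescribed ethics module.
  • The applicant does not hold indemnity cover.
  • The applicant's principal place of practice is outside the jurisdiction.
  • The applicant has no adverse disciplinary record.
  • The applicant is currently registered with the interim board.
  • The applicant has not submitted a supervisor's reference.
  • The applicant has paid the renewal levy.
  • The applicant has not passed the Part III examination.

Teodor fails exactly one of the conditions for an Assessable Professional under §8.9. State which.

Under §8.1: the applicant has paid the renewal levy? yes; or the applicant does not hold indemnity cover? yes. So the applicant is a Class-G Person.
Under §8.3: the applicant has never been admitted in a reciprocal jurisdiction? no; or the applicant's principal place of practice is within the jurisdiction? no. So the applicant is not a Critical Professional.
Under §8.12: Class-G Person (§8.1)? yes; and the applicant has submitted a supervisor's reference? no; and Critical Professional (§8.3)? no. So the applicant is not an Eligible Graduate.
Under §8.4: the applicant has an adverse disciplinary record? no; and the applicant does not hold indemnity cover? yes. So the applicant is not a Relevant Candidate.
Under §8.5: not an Eligible Graduate (§8.12)? yes; and Relevant Candidate (§8.4)? no. So the applicant is not a Scheduled Applicant.
Under §8.10: not a Scheduled Applicant (§8.5)? yes; or applicant's post-qualification experience: 11.7 years ≥ 9 years? yes. So the applicant is an Authorised Person.
Under §8.2: the applicant has not paid the renewal levy? no; and the applicant is not currently registered with the interim board? no. So the applicant is not a Tier IV Applicant.
Under §8.7: Tier IV Applicant (§8.2)? no; or the applicant has passed the Part III examination? no. So the applicant is not a Class-E Graduate.
Under §8.9: Authorised Person (§8.10)? yes; and Class-E Graduate (§8.7)? no. So the applicant is not an Assessable Professional.

Class-E Graduate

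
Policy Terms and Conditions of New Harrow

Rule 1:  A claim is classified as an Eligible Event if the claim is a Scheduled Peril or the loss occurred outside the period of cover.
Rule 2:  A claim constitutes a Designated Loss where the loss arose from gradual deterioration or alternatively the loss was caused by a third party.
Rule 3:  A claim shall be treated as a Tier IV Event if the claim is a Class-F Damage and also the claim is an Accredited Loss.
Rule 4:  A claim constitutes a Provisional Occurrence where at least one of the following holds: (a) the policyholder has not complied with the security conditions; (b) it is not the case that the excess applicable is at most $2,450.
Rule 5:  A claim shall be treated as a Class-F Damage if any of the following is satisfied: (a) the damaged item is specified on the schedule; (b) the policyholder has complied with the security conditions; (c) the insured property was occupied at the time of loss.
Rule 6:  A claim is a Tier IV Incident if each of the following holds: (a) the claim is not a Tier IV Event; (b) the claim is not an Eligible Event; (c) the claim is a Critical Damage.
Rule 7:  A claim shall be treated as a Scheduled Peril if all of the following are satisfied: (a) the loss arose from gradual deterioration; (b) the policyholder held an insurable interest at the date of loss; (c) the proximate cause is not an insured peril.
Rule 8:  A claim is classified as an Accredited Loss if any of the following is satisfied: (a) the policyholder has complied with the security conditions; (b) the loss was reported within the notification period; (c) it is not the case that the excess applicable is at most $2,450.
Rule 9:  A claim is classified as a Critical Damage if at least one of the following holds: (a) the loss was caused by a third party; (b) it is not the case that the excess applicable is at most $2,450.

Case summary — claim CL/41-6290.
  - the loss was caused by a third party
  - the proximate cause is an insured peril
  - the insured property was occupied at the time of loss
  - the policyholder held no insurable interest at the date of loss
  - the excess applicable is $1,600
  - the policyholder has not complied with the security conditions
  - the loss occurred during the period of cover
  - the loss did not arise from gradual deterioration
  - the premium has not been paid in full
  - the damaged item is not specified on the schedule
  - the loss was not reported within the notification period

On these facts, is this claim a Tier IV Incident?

Under rule 5: the damaged item is specified on the schedule? no; or the policyholder has complied with the security conditions? no; or the insured property was occupied at the time of loss? yes. So the claim is a Class-F Damage.
Under rule 8: the policyholder has complied with the security conditions? no; or the loss was reported within the notification period? no; or excess applicable: $1,600 ≤ $2,450? yes, so negated condition no. So the claim is not an Accredited Loss.
Under rule 3: Class-F Damage (rule 5)? yes; and Accredited Loss (rule 8)? no. So the claim is not a Tier IV Event.
Under rule 7: the loss arose from gradual deterioration? no; and the policyholder held an insurable interest at the date of loss? no; and the proximate cause is not an insured peril? no. So the claim is not a Scheduled Peril.
Under rule 1: Scheduled Peril (rule 7)? no; or the loss occurred outside the period of cover? no. So the claim is not an Eligible Event.
Under rule 9: the loss was caused by a third party? yes; or excess applicable: $1,600 ≤ $2,450? yes, so negated condition no. So the claim is a Critical Damage.
Under rule 6: not a Tier IV Event (rule 3)? yes; and not an Eligible Event (rule 1)? yes; and Critical Damage (rule 9)? yes. So the claim is a Tier IV Incident.

Yes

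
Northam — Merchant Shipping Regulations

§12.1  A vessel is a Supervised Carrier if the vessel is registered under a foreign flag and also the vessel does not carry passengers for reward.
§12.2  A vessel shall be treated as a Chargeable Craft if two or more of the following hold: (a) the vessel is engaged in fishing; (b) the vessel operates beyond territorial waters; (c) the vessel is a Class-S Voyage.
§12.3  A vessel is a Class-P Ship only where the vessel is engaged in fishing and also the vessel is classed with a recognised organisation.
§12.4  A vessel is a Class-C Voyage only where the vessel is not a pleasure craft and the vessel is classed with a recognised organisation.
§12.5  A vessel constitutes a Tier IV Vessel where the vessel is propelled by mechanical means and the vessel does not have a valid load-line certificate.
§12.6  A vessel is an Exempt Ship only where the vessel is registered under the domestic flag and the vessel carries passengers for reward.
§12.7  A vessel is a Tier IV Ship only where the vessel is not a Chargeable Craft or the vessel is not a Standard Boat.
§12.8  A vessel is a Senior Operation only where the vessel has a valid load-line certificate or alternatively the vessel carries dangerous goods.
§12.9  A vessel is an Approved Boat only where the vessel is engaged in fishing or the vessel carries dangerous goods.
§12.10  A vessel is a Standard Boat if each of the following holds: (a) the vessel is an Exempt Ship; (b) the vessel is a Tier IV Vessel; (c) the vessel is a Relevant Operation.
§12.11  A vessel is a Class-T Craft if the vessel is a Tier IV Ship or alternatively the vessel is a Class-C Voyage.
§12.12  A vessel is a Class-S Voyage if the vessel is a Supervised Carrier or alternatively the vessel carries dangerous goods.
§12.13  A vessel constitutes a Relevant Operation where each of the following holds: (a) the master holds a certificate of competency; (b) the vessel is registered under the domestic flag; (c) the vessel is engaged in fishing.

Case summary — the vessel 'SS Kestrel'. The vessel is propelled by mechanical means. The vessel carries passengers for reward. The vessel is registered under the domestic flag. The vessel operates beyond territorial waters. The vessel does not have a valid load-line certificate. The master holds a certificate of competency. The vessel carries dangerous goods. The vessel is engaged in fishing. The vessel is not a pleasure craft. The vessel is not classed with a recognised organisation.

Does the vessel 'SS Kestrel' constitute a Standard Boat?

§12.6 — Exempt Ship: [the vessel is registered under the domestic flag? yes] AND [the vessel carries passengers for reward? yes] → satisfied.
§12.5 — Tier IV Vessel: [the vessel is propelled by mechanical means? yes] AND [the vessel does not have a valid load-line certificate? yes] → satisfied.
§12.13 — Relevant Operation: [the master holds a certificate of competency? yes] AND [the vessel is registered under the domestic flag? yes] AND [the vessel is engaged in fishing? yes] → satisfied.
§12.10 — Standard Boat: [Exempt Ship (§12.6)? yes] AND [Tier IV Vessel (§12.5)? yes] AND [Relevant Operation (§12.13)? yes] → satisfied.

Yes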